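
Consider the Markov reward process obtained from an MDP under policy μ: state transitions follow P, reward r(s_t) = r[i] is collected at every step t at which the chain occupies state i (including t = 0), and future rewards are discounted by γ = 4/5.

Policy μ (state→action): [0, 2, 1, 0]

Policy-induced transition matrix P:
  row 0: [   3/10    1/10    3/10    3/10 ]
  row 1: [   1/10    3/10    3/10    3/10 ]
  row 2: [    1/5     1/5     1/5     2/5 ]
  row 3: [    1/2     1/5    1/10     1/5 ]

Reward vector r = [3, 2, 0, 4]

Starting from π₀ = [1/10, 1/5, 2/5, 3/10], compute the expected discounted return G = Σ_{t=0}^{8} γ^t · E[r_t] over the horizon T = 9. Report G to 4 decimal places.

t=0: π = [0.1000, 0.2000, 0.4000, 0.3000], E[r] = 1.9000, γ^t·E[r] = 1.900000, running G = 1.900000
t=1: π = [0.2800, 0.2100, 0.2000, 0.3100], E[r] = 2.5000, γ^t·E[r] = 2.000000, running G = 3.900000
t=2: π = [0.3000, 0.1930, 0.2180, 0.2890], E[r] = 2.4420, γ^t·E[r] = 1.562880, running G = 5.462880
t=3: π = [0.2974, 0.1893, 0.2204, 0.2929], E[r] = 2.4424, γ^t·E[r] = 1.250509, running G = 6.713389
t=4: π = [0.2987, 0.1892, 0.2194, 0.2928], E[r] = 2.4454, γ^t·E[r] = 1.001644, running G = 7.715033
t=5: π = [0.2988, 0.1891, 0.2195, 0.2927], E[r] = 2.4451, γ^t·E[r] = 0.801203, running G = 8.516235
t=6: π = [0.2988, 0.1890, 0.2195, 0.2927], E[r] = 2.4451, γ^t·E[r] = 0.640971, running G = 9.157206
t=7: π = [0.2988, 0.1890, 0.2195, 0.2927], E[r] = 2.4451, γ^t·E[r] = 0.512780, running G = 9.669985
t=8: π = [0.2988, 0.1890, 0.2195, 0.2927], E[r] = 2.4451, γ^t·E[r] = 0.410223, running G = 10.080209

G = 10.0802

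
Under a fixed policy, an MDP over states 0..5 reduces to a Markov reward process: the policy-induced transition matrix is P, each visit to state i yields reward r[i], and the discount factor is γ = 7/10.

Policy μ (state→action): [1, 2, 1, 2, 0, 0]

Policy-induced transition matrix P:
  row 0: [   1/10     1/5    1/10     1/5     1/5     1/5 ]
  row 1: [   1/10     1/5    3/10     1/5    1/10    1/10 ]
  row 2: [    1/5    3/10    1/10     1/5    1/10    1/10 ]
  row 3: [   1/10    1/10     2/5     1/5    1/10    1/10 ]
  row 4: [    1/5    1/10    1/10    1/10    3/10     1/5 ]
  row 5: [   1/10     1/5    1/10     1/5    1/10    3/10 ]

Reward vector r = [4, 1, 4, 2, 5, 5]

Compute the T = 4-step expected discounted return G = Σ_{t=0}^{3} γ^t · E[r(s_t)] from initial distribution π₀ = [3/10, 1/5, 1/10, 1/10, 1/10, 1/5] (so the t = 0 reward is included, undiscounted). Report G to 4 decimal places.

G = 8.6809

t=0: π = [0.3000, 0.2000, 0.1000, 0.1000, 0.1000, 0.2000], E[r] = 3.5000, γ^t·E[r] = 3.500000, running G = 3.500000
t=1: π = [0.1200, 0.1900, 0.1700, 0.1900, 0.1500, 0.1800], E[r] = 3.3800, γ^t·E[r] = 2.366000, running G = 5.866000
t=2: π = [0.1320, 0.1830, 0.1950, 0.1850, 0.1420, 0.1630], E[r] = 3.3860, γ^t·E[r] = 1.659140, running G = 7.525140
t=3: π = [0.1337, 0.1868, 0.1921, 0.1858, 0.1416, 0.1600], E[r] = 3.3696, γ^t·E[r] = 1.155773, running G = 8.680913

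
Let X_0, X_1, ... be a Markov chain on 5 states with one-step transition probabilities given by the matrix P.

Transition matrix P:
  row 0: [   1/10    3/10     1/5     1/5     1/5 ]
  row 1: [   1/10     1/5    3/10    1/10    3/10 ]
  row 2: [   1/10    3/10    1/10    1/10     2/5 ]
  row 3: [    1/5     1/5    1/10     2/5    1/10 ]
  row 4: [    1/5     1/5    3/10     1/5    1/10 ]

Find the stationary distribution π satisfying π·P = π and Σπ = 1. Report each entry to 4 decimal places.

π = [0.1418, 0.2347, 0.2057, 0.1949, 0.2228]

Balance equations π_j = Σ_i π_i·P[i][j]:
  π_0 = 1/10·π_0 + 1/10·π_1 + 1/10·π_2 + 1/5·π_3 + 1/5·π_4
  π_1 = 3/10·π_0 + 1/5·π_1 + 3/10·π_2 + 1/5·π_3 + 1/5·π_4
  π_2 = 1/5·π_0 + 3/10·π_1 + 1/10·π_2 + 1/10·π_3 + 3/10·π_4
  π_3 = 1/5·π_0 + 1/10·π_1 + 1/10·π_2 + 2/5·π_3 + 1/5·π_4
  normalize: π_0 + π_1 + π_2 + π_3 + π_4 = 1
Solving the linear system gives exactly π = [244/1721, 404/1721, 354/1721, 671/3442, 767/3442].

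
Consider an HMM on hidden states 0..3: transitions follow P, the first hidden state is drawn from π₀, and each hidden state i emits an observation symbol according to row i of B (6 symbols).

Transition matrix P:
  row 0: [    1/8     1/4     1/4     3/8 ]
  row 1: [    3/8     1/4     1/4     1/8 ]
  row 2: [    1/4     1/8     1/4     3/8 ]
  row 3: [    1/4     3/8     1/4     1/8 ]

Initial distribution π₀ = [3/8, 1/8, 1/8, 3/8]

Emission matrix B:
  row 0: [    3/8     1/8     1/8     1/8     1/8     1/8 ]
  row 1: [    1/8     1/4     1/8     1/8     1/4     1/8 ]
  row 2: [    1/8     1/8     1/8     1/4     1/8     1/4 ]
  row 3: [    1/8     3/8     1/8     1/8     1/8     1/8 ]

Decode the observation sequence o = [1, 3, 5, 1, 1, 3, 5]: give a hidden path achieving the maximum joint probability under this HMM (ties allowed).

path = [3, 2, 2, 3, 1, 2, 2]

t=0: δ = [4.688e-02, 3.125e-02, 1.562e-02, 1.406e-01]  (obs o_0=1)
t=1: δ = [4.395e-03, 6.592e-03, 8.789e-03, 2.197e-03]  ψ = [3, 3, 3, 0]  (obs o_1=3)
t=2: δ = [3.090e-04, 2.060e-04, 5.493e-04, 4.120e-04]  ψ = [1, 1, 2, 2]  (obs o_2=5)
t=3: δ = [1.717e-05, 3.862e-05, 1.717e-05, 7.725e-05]  ψ = [2, 3, 2, 2]  (obs o_3=1)
t=4: δ = [2.414e-06, 7.242e-06, 2.414e-06, 3.621e-06]  ψ = [3, 3, 3, 3]  (obs o_4=1)
t=5: δ = [3.395e-07, 2.263e-07, 4.526e-07, 1.132e-07]  ψ = [1, 1, 1, 0]  (obs o_5=3)
t=6: δ = [1.414e-08, 1.061e-08, 2.829e-08, 2.122e-08]  ψ = [2, 0, 2, 2]  (obs o_6=5)
backtrack: best end state = 2; path = [3, 2, 2, 3, 1, 2, 2]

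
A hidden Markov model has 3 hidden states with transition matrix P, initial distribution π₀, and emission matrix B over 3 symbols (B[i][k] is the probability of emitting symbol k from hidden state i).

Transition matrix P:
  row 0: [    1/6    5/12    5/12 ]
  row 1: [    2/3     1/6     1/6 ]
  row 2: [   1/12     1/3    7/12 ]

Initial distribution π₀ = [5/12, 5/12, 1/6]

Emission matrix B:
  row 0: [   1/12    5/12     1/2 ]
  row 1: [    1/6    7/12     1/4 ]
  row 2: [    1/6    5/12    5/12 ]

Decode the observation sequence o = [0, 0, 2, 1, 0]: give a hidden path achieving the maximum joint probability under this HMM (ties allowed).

t=0: δ = [3.472e-02, 6.944e-02, 2.778e-02]  (obs o_0=0)
t=1: δ = [3.858e-03, 2.411e-03, 2.701e-03]  ψ = [1, 0, 2]  (obs o_1=0)
t=2: δ = [8.038e-04, 4.019e-04, 6.698e-04]  ψ = [1, 0, 0]  (obs o_2=2)
t=3: δ = [1.116e-04, 1.954e-04, 1.628e-04]  ψ = [1, 0, 2]  (obs o_3=1)
t=4: δ = [1.085e-05, 9.044e-06, 1.583e-05]  ψ = [1, 2, 2]  (obs o_4=0)
backtrack: best end state = 2; path = [1, 0, 2, 2, 2]

path = [1, 0, 2, 2, 2]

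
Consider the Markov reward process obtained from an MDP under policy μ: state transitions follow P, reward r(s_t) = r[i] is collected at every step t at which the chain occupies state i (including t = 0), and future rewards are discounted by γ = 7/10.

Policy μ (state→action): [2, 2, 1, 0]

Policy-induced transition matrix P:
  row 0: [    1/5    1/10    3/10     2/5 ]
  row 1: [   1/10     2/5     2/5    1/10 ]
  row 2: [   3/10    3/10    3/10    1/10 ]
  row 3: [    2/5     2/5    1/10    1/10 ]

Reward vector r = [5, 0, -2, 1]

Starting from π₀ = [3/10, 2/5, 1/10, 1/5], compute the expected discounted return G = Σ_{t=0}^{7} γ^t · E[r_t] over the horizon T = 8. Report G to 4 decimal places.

t=0: π = [0.3000, 0.4000, 0.1000, 0.2000], E[r] = 1.5000, γ^t·E[r] = 1.500000, running G = 1.500000
t=1: π = [0.2100, 0.3000, 0.3000, 0.1900], E[r] = 0.6400, γ^t·E[r] = 0.448000, running G = 1.948000
t=2: π = [0.2380, 0.3070, 0.2920, 0.1630], E[r] = 0.7690, γ^t·E[r] = 0.376810, running G = 2.324810
t=3: π = [0.2311, 0.2994, 0.2981, 0.1714], E[r] = 0.7307, γ^t·E[r] = 0.250630, running G = 2.575440
t=4: π = [0.2342, 0.3009, 0.2957, 0.1693], E[r] = 0.7488, γ^t·E[r] = 0.179777, running G = 2.755217
t=5: π = [0.2333, 0.3002, 0.2962, 0.1702], E[r] = 0.7445, γ^t·E[r] = 0.125134, running G = 2.880351
t=6: π = [0.2337, 0.3004, 0.2960, 0.1700], E[r] = 0.7463, γ^t·E[r] = 0.087804, running G = 2.968156
t=7: π = [0.2336, 0.3003, 0.2960, 0.1701], E[r] = 0.7458, γ^t·E[r] = 0.061422, running G = 3.029578

G = 3.0296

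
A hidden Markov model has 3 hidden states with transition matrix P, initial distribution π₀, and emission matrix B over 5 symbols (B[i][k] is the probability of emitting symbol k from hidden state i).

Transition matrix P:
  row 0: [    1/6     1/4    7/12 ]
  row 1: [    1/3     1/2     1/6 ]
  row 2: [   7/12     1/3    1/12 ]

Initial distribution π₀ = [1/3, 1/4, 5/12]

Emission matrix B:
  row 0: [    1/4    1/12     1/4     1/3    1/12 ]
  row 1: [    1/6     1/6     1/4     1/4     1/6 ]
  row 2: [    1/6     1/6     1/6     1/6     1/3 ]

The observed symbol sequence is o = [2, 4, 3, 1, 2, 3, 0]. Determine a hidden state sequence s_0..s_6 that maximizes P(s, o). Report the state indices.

path = [0, 2, 0, 2, 0, 2, 0]

t=0: δ = [8.333e-02, 6.250e-02, 6.944e-02]  (obs o_0=2)
t=1: δ = [3.376e-03, 5.208e-03, 1.620e-02]  ψ = [2, 1, 0]  (obs o_1=4)
t=2: δ = [3.151e-03, 1.350e-03, 3.282e-04]  ψ = [2, 2, 0]  (obs o_2=3)
t=3: δ = [4.376e-05, 1.313e-04, 3.063e-04]  ψ = [0, 0, 0]  (obs o_3=1)
t=4: δ = [4.467e-05, 2.553e-05, 4.254e-06]  ψ = [2, 2, 0]  (obs o_4=2)
t=5: δ = [2.836e-06, 3.191e-06, 4.343e-06]  ψ = [1, 1, 0]  (obs o_5=3)
t=6: δ = [6.334e-07, 2.659e-07, 2.758e-07]  ψ = [2, 1, 0]  (obs o_6=0)
backtrack: best end state = 0; path = [0, 2, 0, 2, 0, 2, 0]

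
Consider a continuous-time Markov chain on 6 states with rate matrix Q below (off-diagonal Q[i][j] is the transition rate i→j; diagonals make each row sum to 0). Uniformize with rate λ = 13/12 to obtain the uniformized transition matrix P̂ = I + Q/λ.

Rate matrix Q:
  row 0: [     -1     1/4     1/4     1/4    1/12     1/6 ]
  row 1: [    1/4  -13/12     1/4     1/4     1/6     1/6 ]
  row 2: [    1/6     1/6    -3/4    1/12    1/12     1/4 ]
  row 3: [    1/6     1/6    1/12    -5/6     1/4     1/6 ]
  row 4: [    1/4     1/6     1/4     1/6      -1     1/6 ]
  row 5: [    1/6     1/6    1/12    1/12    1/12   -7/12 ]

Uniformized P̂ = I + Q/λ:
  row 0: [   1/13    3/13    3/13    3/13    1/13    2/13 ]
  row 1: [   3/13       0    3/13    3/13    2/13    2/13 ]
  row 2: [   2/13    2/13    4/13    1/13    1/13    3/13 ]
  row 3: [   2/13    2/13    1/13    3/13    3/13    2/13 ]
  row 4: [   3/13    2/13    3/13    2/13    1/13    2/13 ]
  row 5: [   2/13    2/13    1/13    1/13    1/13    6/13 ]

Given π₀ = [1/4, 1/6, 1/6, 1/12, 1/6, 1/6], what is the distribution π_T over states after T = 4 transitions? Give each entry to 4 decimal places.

t=0: π = [0.2500, 0.1667, 0.1667, 0.0833, 0.1667, 0.1667]
t=1: π = [0.1603, 0.1474, 0.2051, 0.1667, 0.1026, 0.2179]
t=2: π = [0.1607, 0.1435, 0.1874, 0.1578, 0.1139, 0.2367]
t=3: π = [0.1613, 0.1441, 0.1845, 0.1568, 0.1122, 0.2411]
t=4: π = [0.1612, 0.1441, 0.1838, 0.1567, 0.1121, 0.2422]

π = [0.1612, 0.1441, 0.1838, 0.1567, 0.1121, 0.2422]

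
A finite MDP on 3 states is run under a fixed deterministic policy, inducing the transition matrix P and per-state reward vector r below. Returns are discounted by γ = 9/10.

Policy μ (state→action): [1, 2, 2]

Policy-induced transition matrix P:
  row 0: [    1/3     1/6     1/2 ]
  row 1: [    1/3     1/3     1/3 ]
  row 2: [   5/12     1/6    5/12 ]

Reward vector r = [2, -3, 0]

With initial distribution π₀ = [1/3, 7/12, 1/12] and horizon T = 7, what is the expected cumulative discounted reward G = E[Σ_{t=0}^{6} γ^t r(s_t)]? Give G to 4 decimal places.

G = -0.7603

t=0: π = [0.3333, 0.5833, 0.0833], E[r] = -1.0833, γ^t·E[r] = -1.083333, running G = -1.083333
t=1: π = [0.3403, 0.2639, 0.3958], E[r] = -0.1111, γ^t·E[r] = -0.100000, running G = -1.183333
t=2: π = [0.3663, 0.2106, 0.4230], E[r] = 0.1007, γ^t·E[r] = 0.081563, running G = -1.101771
t=3: π = [0.3686, 0.2018, 0.4296], E[r] = 0.1318, γ^t·E[r] = 0.096117, running G = -1.005654
t=4: π = [0.3691, 0.2003, 0.4306], E[r] = 0.1374, γ^t·E[r] = 0.090139, running G = -0.915515
t=5: π = [0.3692, 0.2000, 0.4307], E[r] = 0.1383, γ^t·E[r] = 0.081653, running G = -0.833862
t=6: π = [0.3692, 0.2000, 0.4308], E[r] = 0.1384, γ^t·E[r] = 0.073568, running G = -0.760294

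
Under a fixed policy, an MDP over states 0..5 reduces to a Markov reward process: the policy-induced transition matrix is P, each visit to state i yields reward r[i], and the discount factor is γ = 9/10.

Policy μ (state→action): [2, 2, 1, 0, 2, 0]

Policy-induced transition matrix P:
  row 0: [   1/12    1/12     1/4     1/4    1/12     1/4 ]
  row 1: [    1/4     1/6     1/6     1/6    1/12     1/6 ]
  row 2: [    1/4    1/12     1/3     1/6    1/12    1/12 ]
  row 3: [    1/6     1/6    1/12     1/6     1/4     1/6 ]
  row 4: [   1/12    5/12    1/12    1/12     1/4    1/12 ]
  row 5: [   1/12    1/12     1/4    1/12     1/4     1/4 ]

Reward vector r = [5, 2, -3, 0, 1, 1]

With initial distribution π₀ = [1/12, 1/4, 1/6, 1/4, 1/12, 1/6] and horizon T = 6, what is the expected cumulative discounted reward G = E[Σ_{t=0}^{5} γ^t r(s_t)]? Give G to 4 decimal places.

t=0: π = [0.0833, 0.2500, 0.1667, 0.2500, 0.0833, 0.1667], E[r] = 0.6667, γ^t·E[r] = 0.666667, running G = 0.666667
t=1: π = [0.1736, 0.1528, 0.1875, 0.1528, 0.1667, 0.1667], E[r] = 0.9444, γ^t·E[r] = 0.850000, running G = 1.516667
t=2: π = [0.1528, 0.1644, 0.1997, 0.1534, 0.1644, 0.1655], E[r] = 0.8235, γ^t·E[r] = 0.667031, running G = 2.183698
t=3: π = [0.1568, 0.1646, 0.2000, 0.1519, 0.1639, 0.1629], E[r] = 0.8398, γ^t·E[r] = 0.612246, running G = 2.795944
t=4: π = [0.1568, 0.1643, 0.2003, 0.1525, 0.1631, 0.1630], E[r] = 0.8376, γ^t·E[r] = 0.549532, running G = 3.345476
t=5: π = [0.1568, 0.1641, 0.2004, 0.1526, 0.1631, 0.1630], E[r] = 0.8372, γ^t·E[r] = 0.494376, running G = 3.839851

G = 3.8399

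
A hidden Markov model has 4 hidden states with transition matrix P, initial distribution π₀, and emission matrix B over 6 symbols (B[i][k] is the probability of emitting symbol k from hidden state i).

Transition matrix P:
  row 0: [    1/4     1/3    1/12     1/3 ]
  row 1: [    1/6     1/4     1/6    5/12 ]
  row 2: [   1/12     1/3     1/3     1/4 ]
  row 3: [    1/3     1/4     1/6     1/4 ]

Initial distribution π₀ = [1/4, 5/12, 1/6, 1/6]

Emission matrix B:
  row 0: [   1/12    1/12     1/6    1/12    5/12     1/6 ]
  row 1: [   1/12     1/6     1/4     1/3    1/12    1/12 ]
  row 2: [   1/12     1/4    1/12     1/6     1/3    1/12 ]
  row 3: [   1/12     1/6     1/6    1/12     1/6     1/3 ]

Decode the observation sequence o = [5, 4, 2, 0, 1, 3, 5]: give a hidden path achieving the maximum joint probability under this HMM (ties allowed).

t=0: δ = [4.167e-02, 3.472e-02, 1.389e-02, 5.556e-02]  (obs o_0=5)
t=1: δ = [7.716e-03, 1.157e-03, 3.086e-03, 2.411e-03]  ψ = [3, 0, 3, 1]  (obs o_1=4)
t=2: δ = [3.215e-04, 6.430e-04, 8.573e-05, 4.287e-04]  ψ = [0, 0, 2, 0]  (obs o_2=2)
t=3: δ = [1.191e-05, 1.340e-05, 8.931e-06, 2.233e-05]  ψ = [3, 1, 1, 1]  (obs o_3=0)
t=4: δ = [6.202e-07, 9.303e-07, 9.303e-07, 9.303e-07]  ψ = [3, 3, 3, 1]  (obs o_4=1)
t=5: δ = [2.584e-08, 1.034e-07, 5.168e-08, 3.230e-08]  ψ = [3, 2, 2, 1]  (obs o_5=3)
t=6: δ = [2.871e-09, 2.153e-09, 1.436e-09, 1.436e-08]  ψ = [1, 1, 1, 1]  (obs o_6=5)
backtrack: best end state = 3; path = [3, 0, 1, 3, 2, 1, 3]

path = [3, 0, 1, 3, 2, 1, 3]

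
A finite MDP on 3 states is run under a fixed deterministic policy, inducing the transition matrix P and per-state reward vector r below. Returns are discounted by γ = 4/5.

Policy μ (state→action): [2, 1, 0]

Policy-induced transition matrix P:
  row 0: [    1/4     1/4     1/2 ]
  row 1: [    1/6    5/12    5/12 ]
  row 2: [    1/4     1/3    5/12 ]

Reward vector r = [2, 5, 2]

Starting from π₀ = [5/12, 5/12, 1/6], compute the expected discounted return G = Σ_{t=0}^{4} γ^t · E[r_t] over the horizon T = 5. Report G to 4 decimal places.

t=0: π = [0.4167, 0.4167, 0.1667], E[r] = 3.2500, γ^t·E[r] = 3.250000, running G = 3.250000
t=1: π = [0.2153, 0.3333, 0.4514], E[r] = 3.0000, γ^t·E[r] = 2.400000, running G = 5.650000
t=2: π = [0.2222, 0.3432, 0.4346], E[r] = 3.0295, γ^t·E[r] = 1.938889, running G = 7.588889
t=3: π = [0.2214, 0.3434, 0.4352], E[r] = 3.0302, γ^t·E[r] = 1.551481, running G = 9.140370
t=4: π = [0.2214, 0.3435, 0.4351], E[r] = 3.0305, γ^t·E[r] = 1.241294, running G = 10.381664

G = 10.3817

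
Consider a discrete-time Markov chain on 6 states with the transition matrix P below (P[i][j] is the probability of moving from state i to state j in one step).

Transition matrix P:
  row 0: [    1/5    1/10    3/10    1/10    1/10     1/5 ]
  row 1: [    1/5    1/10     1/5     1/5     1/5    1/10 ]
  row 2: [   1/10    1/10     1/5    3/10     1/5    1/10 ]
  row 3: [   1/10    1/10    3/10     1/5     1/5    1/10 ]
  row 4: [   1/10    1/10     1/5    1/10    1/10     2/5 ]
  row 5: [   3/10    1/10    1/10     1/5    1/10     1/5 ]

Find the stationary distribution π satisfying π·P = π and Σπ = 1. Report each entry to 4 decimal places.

Balance equations π_j = Σ_i π_i·P[i][j]:
  π_0 = 1/5·π_0 + 1/5·π_1 + 1/10·π_2 + 1/10·π_3 + 1/10·π_4 + 3/10·π_5
  π_1 = 1/10·π_0 + 1/10·π_1 + 1/10·π_2 + 1/10·π_3 + 1/10·π_4 + 1/10·π_5
  π_2 = 3/10·π_0 + 1/5·π_1 + 1/5·π_2 + 3/10·π_3 + 1/5·π_4 + 1/10·π_5
  π_3 = 1/10·π_0 + 1/5·π_1 + 3/10·π_2 + 1/5·π_3 + 1/10·π_4 + 1/5·π_5
  π_4 = 1/10·π_0 + 1/5·π_1 + 1/5·π_2 + 1/5·π_3 + 1/10·π_4 + 1/10·π_5
  normalize: π_0 + π_1 + π_2 + π_3 + π_4 + π_5 = 1
Solving the linear system gives exactly π = [731/4510, 1/10, 10781/49610, 4724/24805, 68/451, 809/4510].

π = [0.1621, 0.1000, 0.2173, 0.1904, 0.1508, 0.1794]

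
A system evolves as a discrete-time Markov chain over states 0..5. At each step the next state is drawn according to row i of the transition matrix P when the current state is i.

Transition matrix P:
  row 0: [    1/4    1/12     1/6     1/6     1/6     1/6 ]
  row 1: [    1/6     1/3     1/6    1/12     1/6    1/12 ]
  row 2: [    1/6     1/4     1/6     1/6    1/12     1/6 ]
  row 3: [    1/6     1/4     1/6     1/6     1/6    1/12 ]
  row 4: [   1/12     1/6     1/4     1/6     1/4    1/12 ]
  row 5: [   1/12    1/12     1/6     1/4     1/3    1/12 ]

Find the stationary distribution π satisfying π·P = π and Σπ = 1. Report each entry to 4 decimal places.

π = [0.1548, 0.2075, 0.1821, 0.1587, 0.1855, 0.1114]

Balance equations π_j = Σ_i π_i·P[i][j]:
  π_0 = 1/4·π_0 + 1/6·π_1 + 1/6·π_2 + 1/6·π_3 + 1/12·π_4 + 1/12·π_5
  π_1 = 1/12·π_0 + 1/3·π_1 + 1/4·π_2 + 1/4·π_3 + 1/6·π_4 + 1/12·π_5
  π_2 = 1/6·π_0 + 1/6·π_1 + 1/6·π_2 + 1/6·π_3 + 1/4·π_4 + 1/6·π_5
  π_3 = 1/6·π_0 + 1/12·π_1 + 1/6·π_2 + 1/6·π_3 + 1/6·π_4 + 1/4·π_5
  π_4 = 1/6·π_0 + 1/6·π_1 + 1/12·π_2 + 1/6·π_3 + 1/4·π_4 + 1/3·π_5
  normalize: π_0 + π_1 + π_2 + π_3 + π_4 + π_5 = 1
Solving the linear system gives exactly π = [913/5897, 13457/64867, 1074/5897, 10292/64867, 1094/5897, 657/5897].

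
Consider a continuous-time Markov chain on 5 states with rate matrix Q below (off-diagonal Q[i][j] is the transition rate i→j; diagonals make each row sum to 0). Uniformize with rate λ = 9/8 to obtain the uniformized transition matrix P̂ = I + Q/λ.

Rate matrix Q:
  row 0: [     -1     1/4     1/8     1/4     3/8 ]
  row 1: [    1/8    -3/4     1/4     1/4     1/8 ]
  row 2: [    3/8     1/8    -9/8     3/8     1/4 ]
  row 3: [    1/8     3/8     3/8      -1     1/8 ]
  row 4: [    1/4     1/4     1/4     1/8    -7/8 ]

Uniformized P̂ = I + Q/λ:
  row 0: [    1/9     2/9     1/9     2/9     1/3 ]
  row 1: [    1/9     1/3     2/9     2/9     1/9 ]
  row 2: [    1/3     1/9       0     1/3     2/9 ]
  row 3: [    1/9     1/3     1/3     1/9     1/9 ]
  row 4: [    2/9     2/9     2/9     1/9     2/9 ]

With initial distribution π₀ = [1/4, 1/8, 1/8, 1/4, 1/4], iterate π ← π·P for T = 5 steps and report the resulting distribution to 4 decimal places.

π = [0.1733, 0.2519, 0.1842, 0.1993, 0.1914]

t=0: π = [0.2500, 0.1250, 0.1250, 0.2500, 0.2500]
t=1: π = [0.1667, 0.2500, 0.1944, 0.1806, 0.2083]
t=2: π = [0.1775, 0.2485, 0.1806, 0.2006, 0.1929]
t=3: π = [0.1727, 0.2521, 0.1847, 0.1986, 0.1920]
t=4: π = [0.1735, 0.2518, 0.1841, 0.1993, 0.1913]
t=5: π = [0.1733, 0.2519, 0.1842, 0.1993, 0.1914]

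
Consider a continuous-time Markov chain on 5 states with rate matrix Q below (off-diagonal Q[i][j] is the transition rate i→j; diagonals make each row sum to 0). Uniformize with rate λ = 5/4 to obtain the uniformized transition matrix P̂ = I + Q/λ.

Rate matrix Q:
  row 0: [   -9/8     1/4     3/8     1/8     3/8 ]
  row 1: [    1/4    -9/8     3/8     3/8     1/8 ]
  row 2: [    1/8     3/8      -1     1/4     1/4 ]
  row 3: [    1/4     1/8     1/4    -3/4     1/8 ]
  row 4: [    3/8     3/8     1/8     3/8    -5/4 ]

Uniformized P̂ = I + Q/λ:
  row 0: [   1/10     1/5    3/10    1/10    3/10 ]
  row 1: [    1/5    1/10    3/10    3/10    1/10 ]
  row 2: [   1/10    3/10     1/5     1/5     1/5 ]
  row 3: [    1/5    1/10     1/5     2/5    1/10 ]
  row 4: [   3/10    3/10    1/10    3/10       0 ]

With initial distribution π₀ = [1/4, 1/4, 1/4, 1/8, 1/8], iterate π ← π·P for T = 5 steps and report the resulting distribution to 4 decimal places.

t=0: π = [0.2500, 0.2500, 0.2500, 0.1250, 0.1250]
t=1: π = [0.1625, 0.2000, 0.2375, 0.2375, 0.1625]
t=2: π = [0.1763, 0.1963, 0.2200, 0.2675, 0.1400]
t=3: π = [0.1744, 0.1896, 0.2233, 0.2695, 0.1433]
t=4: π = [0.1746, 0.1907, 0.2221, 0.2698, 0.1429]
t=5: π = [0.1746, 0.1904, 0.2222, 0.2699, 0.1428]

π = [0.1746, 0.1904, 0.2222, 0.2699, 0.1428]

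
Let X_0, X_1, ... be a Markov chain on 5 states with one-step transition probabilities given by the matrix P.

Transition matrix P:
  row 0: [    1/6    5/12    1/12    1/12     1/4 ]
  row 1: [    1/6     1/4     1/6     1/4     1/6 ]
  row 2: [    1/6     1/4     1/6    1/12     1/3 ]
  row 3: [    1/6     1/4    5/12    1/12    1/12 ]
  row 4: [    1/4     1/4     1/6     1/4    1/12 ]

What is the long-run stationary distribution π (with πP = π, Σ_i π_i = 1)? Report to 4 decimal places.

π = [0.1821, 0.2803, 0.1917, 0.1609, 0.1850]

Balance equations π_j = Σ_i π_i·P[i][j]:
  π_0 = 1/6·π_0 + 1/6·π_1 + 1/6·π_2 + 1/6·π_3 + 1/4·π_4
  π_1 = 5/12·π_0 + 1/4·π_1 + 1/4·π_2 + 1/4·π_3 + 1/4·π_4
  π_2 = 1/12·π_0 + 1/6·π_1 + 1/6·π_2 + 5/12·π_3 + 1/6·π_4
  π_3 = 1/12·π_0 + 1/4·π_1 + 1/12·π_2 + 1/12·π_3 + 1/4·π_4
  normalize: π_0 + π_1 + π_2 + π_3 + π_4 = 1
Solving the linear system gives exactly π = [63/346, 97/346, 199/1038, 167/1038, 32/173].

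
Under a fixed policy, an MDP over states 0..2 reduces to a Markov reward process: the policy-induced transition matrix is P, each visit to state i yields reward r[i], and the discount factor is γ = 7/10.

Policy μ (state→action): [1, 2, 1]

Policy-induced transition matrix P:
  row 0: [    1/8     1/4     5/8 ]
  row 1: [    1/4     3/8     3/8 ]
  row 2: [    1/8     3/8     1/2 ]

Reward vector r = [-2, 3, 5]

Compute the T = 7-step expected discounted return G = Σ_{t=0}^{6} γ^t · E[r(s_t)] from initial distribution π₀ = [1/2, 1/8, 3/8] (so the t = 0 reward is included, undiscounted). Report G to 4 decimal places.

t=0: π = [0.5000, 0.1250, 0.3750], E[r] = 1.2500, γ^t·E[r] = 1.250000, running G = 1.250000
t=1: π = [0.1406, 0.3125, 0.5469], E[r] = 3.3906, γ^t·E[r] = 2.373438, running G = 3.623438
t=2: π = [0.1641, 0.3574, 0.4785], E[r] = 3.1367, γ^t·E[r] = 1.536992, running G = 5.160430
t=3: π = [0.1697, 0.3545, 0.4758], E[r] = 3.1033, γ^t·E[r] = 1.064422, running G = 6.224852
t=4: π = [0.1693, 0.3538, 0.4769], E[r] = 3.1072, γ^t·E[r] = 0.746048, running G = 6.970900
t=5: π = [0.1692, 0.3538, 0.4769], E[r] = 3.1078, γ^t·E[r] = 0.522321, running G = 7.493221
t=6: π = [0.1692, 0.3538, 0.4769], E[r] = 3.1077, γ^t·E[r] = 0.365618, running G = 7.858839

G = 7.8588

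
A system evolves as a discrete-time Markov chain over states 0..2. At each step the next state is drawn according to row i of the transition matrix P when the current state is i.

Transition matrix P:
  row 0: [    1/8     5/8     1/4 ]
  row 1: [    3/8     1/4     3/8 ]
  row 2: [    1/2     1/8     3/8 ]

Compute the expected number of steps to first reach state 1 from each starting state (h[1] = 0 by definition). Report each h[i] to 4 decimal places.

First-step conditioning: h[1] = 0; for i ≠ 1, h[i] = 1 + Σ_k P[i][k]·h[k].
  h[0] = 1 + 1/8·h[0] + 1/4·h[2]
  h[2] = 1 + 1/2·h[0] + 3/8·h[2]
Solving the 2×2 linear system over states ≠ 1 gives exactly h = [56/27, 0, 88/27] (h[1] = 0 is the target).

h = [2.0741, 0.0000, 3.2593]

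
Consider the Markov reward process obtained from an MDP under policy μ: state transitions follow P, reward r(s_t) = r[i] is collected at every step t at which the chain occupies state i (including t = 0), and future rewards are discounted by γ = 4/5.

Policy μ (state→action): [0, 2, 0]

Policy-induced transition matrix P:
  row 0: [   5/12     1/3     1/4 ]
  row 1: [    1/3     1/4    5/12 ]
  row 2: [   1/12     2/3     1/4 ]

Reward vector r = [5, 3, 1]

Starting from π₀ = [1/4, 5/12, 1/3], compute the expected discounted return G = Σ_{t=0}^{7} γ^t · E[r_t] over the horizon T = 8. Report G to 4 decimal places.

t=0: π = [0.2500, 0.4167, 0.3333], E[r] = 2.8333, γ^t·E[r] = 2.833333, running G = 2.833333
t=1: π = [0.2708, 0.4097, 0.3194], E[r] = 2.9028, γ^t·E[r] = 2.322222, running G = 5.155556
t=2: π = [0.2760, 0.4057, 0.3183], E[r] = 2.9155, γ^t·E[r] = 1.865926, running G = 7.021481
t=3: π = [0.2768, 0.4056, 0.3176], E[r] = 2.9183, γ^t·E[r] = 1.494173, running G = 8.515654
t=4: π = [0.2770, 0.4054, 0.3176], E[r] = 2.9188, γ^t·E[r] = 1.195533, running G = 9.711187
t=5: π = [0.2770, 0.4054, 0.3176], E[r] = 2.9189, γ^t·E[r] = 0.956464, running G = 10.667651
t=6: π = [0.2770, 0.4054, 0.3176], E[r] = 2.9189, γ^t·E[r] = 0.765176, running G = 11.432826
t=7: π = [0.2770, 0.4054, 0.3176], E[r] = 2.9189, γ^t·E[r] = 0.612142, running G = 12.044968

G = 12.0450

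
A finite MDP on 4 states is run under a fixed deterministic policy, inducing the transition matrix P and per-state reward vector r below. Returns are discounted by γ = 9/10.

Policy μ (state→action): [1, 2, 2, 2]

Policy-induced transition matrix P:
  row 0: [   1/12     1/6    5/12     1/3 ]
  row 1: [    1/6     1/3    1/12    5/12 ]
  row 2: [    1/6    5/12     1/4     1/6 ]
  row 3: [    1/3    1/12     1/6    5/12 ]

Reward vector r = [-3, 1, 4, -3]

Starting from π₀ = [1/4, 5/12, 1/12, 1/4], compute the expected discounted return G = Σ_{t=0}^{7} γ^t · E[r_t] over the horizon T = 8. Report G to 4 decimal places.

t=0: π = [0.2500, 0.4167, 0.0833, 0.2500], E[r] = -0.7500, γ^t·E[r] = -0.750000, running G = -0.750000
t=1: π = [0.1875, 0.2361, 0.2014, 0.3750], E[r] = -0.6458, γ^t·E[r] = -0.581250, running G = -1.331250
t=2: π = [0.2135, 0.2251, 0.2106, 0.3507], E[r] = -0.6250, γ^t·E[r] = -0.506250, running G = -1.837500
t=3: π = [0.2073, 0.2276, 0.2188, 0.3462], E[r] = -0.5576, γ^t·E[r] = -0.406477, running G = -2.243977
t=4: π = [0.2071, 0.2305, 0.2178, 0.3447], E[r] = -0.5538, γ^t·E[r] = -0.363337, running G = -2.607314
t=5: π = [0.2069, 0.2308, 0.2174, 0.3450], E[r] = -0.5551, γ^t·E[r] = -0.327810, running G = -2.935123
t=6: π = [0.2069, 0.2307, 0.2173, 0.3451], E[r] = -0.5562, γ^t·E[r] = -0.295608, running G = -3.230732
t=7: π = [0.2069, 0.2307, 0.2173, 0.3451], E[r] = -0.5564, γ^t·E[r] = -0.266101, running G = -3.496833

G = -3.4968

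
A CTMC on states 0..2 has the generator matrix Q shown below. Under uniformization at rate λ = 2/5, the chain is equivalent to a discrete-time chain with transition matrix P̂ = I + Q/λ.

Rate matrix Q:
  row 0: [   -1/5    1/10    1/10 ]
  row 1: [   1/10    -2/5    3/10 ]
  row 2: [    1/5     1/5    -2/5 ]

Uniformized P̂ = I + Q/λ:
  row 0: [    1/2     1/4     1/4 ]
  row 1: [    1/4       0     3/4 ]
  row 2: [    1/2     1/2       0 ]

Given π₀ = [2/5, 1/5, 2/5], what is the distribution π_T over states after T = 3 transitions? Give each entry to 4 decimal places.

π = [0.4406, 0.2750, 0.2844]

t=0: π = [0.4000, 0.2000, 0.4000]
t=1: π = [0.4500, 0.3000, 0.2500]
t=2: π = [0.4250, 0.2375, 0.3375]
t=3: π = [0.4406, 0.2750, 0.2844]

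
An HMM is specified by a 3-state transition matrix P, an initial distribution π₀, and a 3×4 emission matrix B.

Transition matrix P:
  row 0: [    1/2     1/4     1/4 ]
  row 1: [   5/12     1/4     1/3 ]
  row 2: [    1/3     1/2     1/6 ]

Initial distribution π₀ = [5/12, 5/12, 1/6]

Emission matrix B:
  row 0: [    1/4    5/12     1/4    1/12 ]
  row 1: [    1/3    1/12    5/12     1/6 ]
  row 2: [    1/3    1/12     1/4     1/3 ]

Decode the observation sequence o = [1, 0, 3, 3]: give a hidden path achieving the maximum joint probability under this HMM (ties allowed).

t=0: δ = [1.736e-01, 3.472e-02, 1.389e-02]  (obs o_0=1)
t=1: δ = [2.170e-02, 1.447e-02, 1.447e-02]  ψ = [0, 0, 0]  (obs o_1=0)
t=2: δ = [9.042e-04, 1.206e-03, 1.808e-03]  ψ = [0, 2, 0]  (obs o_2=3)
t=3: δ = [5.023e-05, 1.507e-04, 1.340e-04]  ψ = [2, 2, 1]  (obs o_3=3)
backtrack: best end state = 1; path = [0, 0, 2, 1]

path = [0, 0, 2, 1]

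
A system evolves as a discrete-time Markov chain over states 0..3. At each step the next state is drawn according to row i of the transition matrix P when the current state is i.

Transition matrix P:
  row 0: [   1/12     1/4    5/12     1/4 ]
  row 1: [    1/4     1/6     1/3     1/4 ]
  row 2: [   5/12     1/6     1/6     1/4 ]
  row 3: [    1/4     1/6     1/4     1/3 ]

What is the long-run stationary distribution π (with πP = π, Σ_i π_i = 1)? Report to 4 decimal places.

Balance equations π_j = Σ_i π_i·P[i][j]:
  π_0 = 1/12·π_0 + 1/4·π_1 + 5/12·π_2 + 1/4·π_3
  π_1 = 1/4·π_0 + 1/6·π_1 + 1/6·π_2 + 1/6·π_3
  π_2 = 5/12·π_0 + 1/3·π_1 + 1/6·π_2 + 1/4·π_3
  normalize: π_0 + π_1 + π_2 + π_3 = 1
Solving the linear system gives exactly π = [272/1067, 401/2134, 607/2134, 3/11].

π = [0.2549, 0.1879, 0.2844, 0.2727]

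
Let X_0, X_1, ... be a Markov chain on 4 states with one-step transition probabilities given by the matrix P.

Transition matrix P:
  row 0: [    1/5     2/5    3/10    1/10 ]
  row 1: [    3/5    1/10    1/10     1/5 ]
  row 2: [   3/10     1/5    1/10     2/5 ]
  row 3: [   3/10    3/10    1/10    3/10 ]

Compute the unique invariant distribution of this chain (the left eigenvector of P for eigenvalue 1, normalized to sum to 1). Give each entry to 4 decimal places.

π = [0.3449, 0.2647, 0.1690, 0.2215]

Balance equations π_j = Σ_i π_i·P[i][j]:
  π_0 = 1/5·π_0 + 3/5·π_1 + 3/10·π_2 + 3/10·π_3
  π_1 = 2/5·π_0 + 1/10·π_1 + 1/5·π_2 + 3/10·π_3
  π_2 = 3/10·π_0 + 1/10·π_1 + 1/10·π_2 + 1/10·π_3
  normalize: π_0 + π_1 + π_2 + π_3 = 1
Solving the linear system gives exactly π = [149/432, 343/1296, 73/432, 287/1296].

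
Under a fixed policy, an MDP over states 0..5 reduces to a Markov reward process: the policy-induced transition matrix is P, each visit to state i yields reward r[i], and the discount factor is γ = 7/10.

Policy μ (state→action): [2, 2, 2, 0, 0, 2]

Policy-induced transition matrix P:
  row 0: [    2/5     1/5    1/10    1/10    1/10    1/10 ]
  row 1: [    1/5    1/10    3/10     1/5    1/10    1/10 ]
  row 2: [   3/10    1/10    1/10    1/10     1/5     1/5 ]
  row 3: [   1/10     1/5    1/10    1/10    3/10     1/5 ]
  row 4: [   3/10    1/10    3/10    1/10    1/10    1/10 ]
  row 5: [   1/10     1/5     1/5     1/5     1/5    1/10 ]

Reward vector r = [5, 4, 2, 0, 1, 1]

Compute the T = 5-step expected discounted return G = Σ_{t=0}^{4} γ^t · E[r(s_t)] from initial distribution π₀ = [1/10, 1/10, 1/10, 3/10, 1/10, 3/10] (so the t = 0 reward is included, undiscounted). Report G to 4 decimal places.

t=0: π = [0.1000, 0.1000, 0.1000, 0.3000, 0.1000, 0.3000], E[r] = 1.5000, γ^t·E[r] = 1.500000, running G = 1.500000
t=1: π = [0.1800, 0.1700, 0.1700, 0.1400, 0.2000, 0.1400], E[r] = 2.2600, γ^t·E[r] = 1.582000, running G = 3.082000
t=2: π = [0.2450, 0.1460, 0.1880, 0.1310, 0.1590, 0.1310], E[r] = 2.4750, γ^t·E[r] = 1.212750, running G = 4.294750
t=3: π = [0.2575, 0.1507, 0.1741, 0.1277, 0.1581, 0.1319], E[r] = 2.5285, γ^t·E[r] = 0.867276, running G = 5.162026
t=4: π = [0.2588, 0.1517, 0.1750, 0.1283, 0.1561, 0.1302], E[r] = 2.5369, γ^t·E[r] = 0.609100, running G = 5.771126

G = 5.7711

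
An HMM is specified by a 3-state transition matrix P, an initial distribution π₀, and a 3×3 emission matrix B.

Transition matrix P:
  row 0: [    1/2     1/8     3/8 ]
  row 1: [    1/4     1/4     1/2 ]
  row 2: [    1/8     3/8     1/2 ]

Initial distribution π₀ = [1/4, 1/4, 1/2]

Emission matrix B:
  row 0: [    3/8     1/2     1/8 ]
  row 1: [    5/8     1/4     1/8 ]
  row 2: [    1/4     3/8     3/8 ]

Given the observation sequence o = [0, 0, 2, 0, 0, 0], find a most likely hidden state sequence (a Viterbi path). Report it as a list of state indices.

path = [2, 1, 2, 1, 2, 1]

t=0: δ = [9.375e-02, 1.562e-01, 1.250e-01]  (obs o_0=0)
t=1: δ = [1.758e-02, 2.930e-02, 1.953e-02]  ψ = [0, 2, 1]  (obs o_1=0)
t=2: δ = [1.099e-03, 9.155e-04, 5.493e-03]  ψ = [0, 1, 1]  (obs o_2=2)
t=3: δ = [2.575e-04, 1.287e-03, 6.866e-04]  ψ = [2, 2, 2]  (obs o_3=0)
t=4: δ = [1.207e-04, 2.012e-04, 1.609e-04]  ψ = [1, 1, 1]  (obs o_4=0)
t=5: δ = [2.263e-05, 3.772e-05, 2.515e-05]  ψ = [0, 2, 1]  (obs o_5=0)
backtrack: best end state = 1; path = [2, 1, 2, 1, 2, 1]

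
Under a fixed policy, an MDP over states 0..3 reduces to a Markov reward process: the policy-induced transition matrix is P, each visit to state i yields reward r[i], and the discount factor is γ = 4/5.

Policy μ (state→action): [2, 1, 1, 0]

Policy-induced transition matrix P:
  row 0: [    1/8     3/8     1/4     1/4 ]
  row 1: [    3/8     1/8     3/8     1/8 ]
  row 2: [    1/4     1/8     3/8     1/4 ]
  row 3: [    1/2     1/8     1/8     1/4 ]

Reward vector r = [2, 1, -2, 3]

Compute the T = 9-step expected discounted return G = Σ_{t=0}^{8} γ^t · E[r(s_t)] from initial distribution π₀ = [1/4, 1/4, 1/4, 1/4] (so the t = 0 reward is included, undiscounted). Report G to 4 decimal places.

t=0: π = [0.2500, 0.2500, 0.2500, 0.2500], E[r] = 1.0000, γ^t·E[r] = 1.000000, running G = 1.000000
t=1: π = [0.3125, 0.1875, 0.2813, 0.2188], E[r] = 0.9063, γ^t·E[r] = 0.725000, running G = 1.725000
t=2: π = [0.2891, 0.2031, 0.2813, 0.2266], E[r] = 0.8984, γ^t·E[r] = 0.575000, running G = 2.300000
t=3: π = [0.2959, 0.1973, 0.2822, 0.2246], E[r] = 0.8984, γ^t·E[r] = 0.460000, running G = 2.760000
t=4: π = [0.2938, 0.1990, 0.2819, 0.2253], E[r] = 0.8989, γ^t·E[r] = 0.368200, running G = 3.128200
t=5: π = [0.2945, 0.1985, 0.2819, 0.2251], E[r] = 0.8989, γ^t·E[r] = 0.294560, running G = 3.422760
t=6: π = [0.2943, 0.1986, 0.2819, 0.2252], E[r] = 0.8989, γ^t·E[r] = 0.235652, running G = 3.658412
t=7: π = [0.2943, 0.1986, 0.2819, 0.2252], E[r] = 0.8989, γ^t·E[r] = 0.188520, running G = 3.846932
t=8: π = [0.2943, 0.1986, 0.2819, 0.2252], E[r] = 0.8989, γ^t·E[r] = 0.150817, running G = 3.997749

G = 3.9977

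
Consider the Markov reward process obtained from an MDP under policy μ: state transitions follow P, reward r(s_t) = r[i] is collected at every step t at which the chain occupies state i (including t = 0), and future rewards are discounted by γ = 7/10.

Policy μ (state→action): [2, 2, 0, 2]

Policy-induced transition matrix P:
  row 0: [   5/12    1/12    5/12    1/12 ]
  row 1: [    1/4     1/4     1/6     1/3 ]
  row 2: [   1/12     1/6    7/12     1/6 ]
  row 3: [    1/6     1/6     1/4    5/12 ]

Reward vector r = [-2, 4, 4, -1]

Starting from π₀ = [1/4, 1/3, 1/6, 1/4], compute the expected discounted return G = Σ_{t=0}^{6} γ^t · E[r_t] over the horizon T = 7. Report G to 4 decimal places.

G = 4.2553

t=0: π = [0.2500, 0.3333, 0.1667, 0.2500], E[r] = 1.2500, γ^t·E[r] = 1.250000, running G = 1.250000
t=1: π = [0.2431, 0.1736, 0.3194, 0.2639], E[r] = 1.2222, γ^t·E[r] = 0.855556, running G = 2.105556
t=2: π = [0.2153, 0.1609, 0.3825, 0.2413], E[r] = 1.5017, γ^t·E[r] = 0.735851, running G = 2.841406
t=3: π = [0.2020, 0.1621, 0.4000, 0.2359], E[r] = 1.6086, γ^t·E[r] = 0.551734, running G = 3.393141
t=4: π = [0.1974, 0.1633, 0.4035, 0.2358], E[r] = 1.6368, γ^t·E[r] = 0.392994, running G = 3.786134
t=5: π = [0.1960, 0.1638, 0.4038, 0.2364], E[r] = 1.6420, γ^t·E[r] = 0.275979, running G = 4.062113
t=6: π = [0.1957, 0.1640, 0.4036, 0.2367], E[r] = 1.6423, γ^t·E[r] = 0.193213, running G = 4.255326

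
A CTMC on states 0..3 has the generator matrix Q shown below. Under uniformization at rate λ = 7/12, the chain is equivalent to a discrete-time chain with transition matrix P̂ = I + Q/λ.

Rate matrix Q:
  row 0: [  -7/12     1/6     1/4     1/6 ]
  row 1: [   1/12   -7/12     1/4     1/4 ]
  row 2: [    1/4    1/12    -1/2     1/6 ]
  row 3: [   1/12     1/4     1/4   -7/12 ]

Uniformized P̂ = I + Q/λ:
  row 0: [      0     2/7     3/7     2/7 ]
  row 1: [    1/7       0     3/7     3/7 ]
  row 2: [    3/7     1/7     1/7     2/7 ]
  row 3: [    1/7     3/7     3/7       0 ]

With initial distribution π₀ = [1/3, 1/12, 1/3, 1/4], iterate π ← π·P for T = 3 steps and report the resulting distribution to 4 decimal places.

t=0: π = [0.3333, 0.0833, 0.3333, 0.2500]
t=1: π = [0.1905, 0.2500, 0.3333, 0.2262]
t=2: π = [0.2109, 0.1990, 0.3333, 0.2568]
t=3: π = [0.2080, 0.2179, 0.3333, 0.2408]

π = [0.2080, 0.2179, 0.3333, 0.2408]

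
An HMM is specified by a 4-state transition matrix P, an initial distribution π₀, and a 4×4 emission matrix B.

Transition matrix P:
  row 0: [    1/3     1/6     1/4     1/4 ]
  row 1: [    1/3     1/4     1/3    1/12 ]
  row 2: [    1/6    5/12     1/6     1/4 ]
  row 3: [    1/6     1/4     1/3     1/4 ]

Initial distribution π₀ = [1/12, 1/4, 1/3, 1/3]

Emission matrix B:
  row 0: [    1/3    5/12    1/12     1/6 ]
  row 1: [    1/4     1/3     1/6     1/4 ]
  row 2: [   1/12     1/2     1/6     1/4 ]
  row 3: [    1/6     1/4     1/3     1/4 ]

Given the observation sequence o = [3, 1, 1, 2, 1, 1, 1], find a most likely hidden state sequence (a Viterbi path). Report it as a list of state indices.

t=0: δ = [1.389e-02, 6.250e-02, 8.333e-02, 8.333e-02]  (obs o_0=3)
t=1: δ = [8.681e-03, 1.157e-02, 1.389e-02, 5.208e-03]  ψ = [1, 2, 3, 2]  (obs o_1=1)
t=2: δ = [1.608e-03, 1.929e-03, 1.929e-03, 8.681e-04]  ψ = [1, 2, 1, 2]  (obs o_2=1)
t=3: δ = [5.358e-05, 1.340e-04, 1.072e-04, 1.608e-04]  ψ = [1, 2, 1, 2]  (obs o_3=2)
t=4: δ = [1.861e-05, 1.488e-05, 2.679e-05, 1.005e-05]  ψ = [1, 2, 3, 3]  (obs o_4=1)
t=5: δ = [2.584e-06, 3.721e-06, 2.481e-06, 1.674e-06]  ψ = [0, 2, 1, 2]  (obs o_5=1)
t=6: δ = [5.168e-07, 3.445e-07, 6.202e-07, 1.615e-07]  ψ = [1, 2, 1, 0]  (obs o_6=1)
backtrack: best end state = 2; path = [2, 1, 2, 3, 2, 1, 2]

path = [2, 1, 2, 3, 2, 1, 2]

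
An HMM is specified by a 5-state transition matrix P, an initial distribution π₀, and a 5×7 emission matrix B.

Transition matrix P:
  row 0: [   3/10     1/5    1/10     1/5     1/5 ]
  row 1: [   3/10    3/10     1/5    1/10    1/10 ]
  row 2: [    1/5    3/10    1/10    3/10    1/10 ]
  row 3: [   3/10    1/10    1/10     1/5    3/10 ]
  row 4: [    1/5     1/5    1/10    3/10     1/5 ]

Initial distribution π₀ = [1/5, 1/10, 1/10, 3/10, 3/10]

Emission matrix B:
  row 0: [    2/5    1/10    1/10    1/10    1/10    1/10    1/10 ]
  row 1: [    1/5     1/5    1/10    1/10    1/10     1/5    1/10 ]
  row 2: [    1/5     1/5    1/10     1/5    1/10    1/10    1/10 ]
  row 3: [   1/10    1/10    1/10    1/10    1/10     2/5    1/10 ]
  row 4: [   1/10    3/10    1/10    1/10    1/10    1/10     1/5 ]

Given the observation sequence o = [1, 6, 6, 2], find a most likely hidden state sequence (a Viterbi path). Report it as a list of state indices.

t=0: δ = [2.000e-02, 2.000e-02, 2.000e-02, 3.000e-02, 9.000e-02]  (obs o_0=1)
t=1: δ = [1.800e-03, 1.800e-03, 9.000e-04, 2.700e-03, 3.600e-03]  ψ = [4, 4, 4, 4, 4]  (obs o_1=6)
t=2: δ = [8.100e-05, 7.200e-05, 3.600e-05, 1.080e-04, 1.620e-04]  ψ = [3, 4, 1, 4, 3]  (obs o_2=6)
t=3: δ = [3.240e-06, 3.240e-06, 1.620e-06, 4.860e-06, 3.240e-06]  ψ = [3, 4, 4, 4, 3]  (obs o_3=2)
backtrack: best end state = 3; path = [4, 3, 4, 3]

path = [4, 3, 4, 3]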